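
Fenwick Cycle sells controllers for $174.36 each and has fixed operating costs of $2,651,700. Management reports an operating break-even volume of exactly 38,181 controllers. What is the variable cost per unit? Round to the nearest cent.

Contribution per unit must be FC / Q = $2,651,700 / 38,181 = $69.4508.
Variable cost per unit = $174.36 − $69.4508 = $104.91.

$104.91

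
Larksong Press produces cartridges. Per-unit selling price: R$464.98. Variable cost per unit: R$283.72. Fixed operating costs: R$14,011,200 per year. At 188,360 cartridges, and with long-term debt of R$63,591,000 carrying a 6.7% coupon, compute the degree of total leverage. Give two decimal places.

At 188,360 units, contribution = 188,360 × R$181.26 = R$34,142,133.60.
Operating income = contribution − fixed costs = R$34,142,133.60 − R$14,011,200 = R$20,130,933.60. Interest = R$4,260,597.00, so EBIT − I = R$15,870,336.60.
Degree of total leverage = total CM / (EBIT − interest) = R$34,142,133.60 / R$15,870,336.60 = 2.1513.

2.15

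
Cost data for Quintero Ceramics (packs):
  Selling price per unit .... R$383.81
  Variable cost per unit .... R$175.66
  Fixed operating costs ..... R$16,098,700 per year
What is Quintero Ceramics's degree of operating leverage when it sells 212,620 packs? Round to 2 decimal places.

1.57

Contribution at this volume is 212,620 × R$208.15 = R$44,256,853.00.
Operating income = contribution − fixed costs = R$44,256,853.00 − R$16,098,700 = R$28,158,153.00.
DOL = contribution ÷ EBIT = R$44,256,853.00 ÷ R$28,158,153.00 = 1.5717.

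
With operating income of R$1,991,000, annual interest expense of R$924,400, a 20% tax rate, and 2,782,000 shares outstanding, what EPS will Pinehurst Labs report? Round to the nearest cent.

R$0.31

Interest = R$924,400.00, so EBT = R$1,991,000 − R$924,400.00 = R$1,066,600.00.
Net income = R$1,066,600.00 × (1 − 0.20) = R$853,280.00.
EPS = R$853,280.00 ÷ 2,782,000 = R$0.31.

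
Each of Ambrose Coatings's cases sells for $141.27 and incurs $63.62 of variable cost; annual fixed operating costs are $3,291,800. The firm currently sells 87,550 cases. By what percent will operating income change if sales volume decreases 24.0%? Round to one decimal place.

-46.5%

At 87,550 units, contribution = 87,550 × $77.65 = $6,798,257.50.
Operating income = contribution − fixed costs = $6,798,257.50 − $3,291,800 = $3,506,457.50.
Degree of operating leverage = $6,798,257.50 / $3,506,457.50 = 1.9388.
So EBIT moves 1.9388 × (-24.0%) = -46.5%.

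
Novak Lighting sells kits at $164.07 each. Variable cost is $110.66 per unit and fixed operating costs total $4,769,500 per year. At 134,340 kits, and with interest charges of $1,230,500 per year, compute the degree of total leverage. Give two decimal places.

6.11

Contribution at this volume is 134,340 × $53.41 = $7,175,099.40.
EBIT = $7,175,099.40 − $4,769,500 = $2,405,599.40. Interest = $1,230,500.00.
DOL = $7,175,099.40 ÷ $2,405,599.40 = 2.9827; DFL = $2,405,599.40 ÷ $1,175,099.40 = 2.0471.
DCL = DOL × DFL = 2.9827 × 2.0471 = 6.1059.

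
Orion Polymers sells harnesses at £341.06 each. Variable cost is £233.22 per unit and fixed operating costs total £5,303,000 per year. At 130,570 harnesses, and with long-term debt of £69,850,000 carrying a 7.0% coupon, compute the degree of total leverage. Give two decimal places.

3.62

Total contribution margin = 130,570 × £107.84 = £14,080,668.80.
EBIT = £14,080,668.80 − £5,303,000 = £8,777,668.80. Interest = £4,889,500.00.
DOL = £14,080,668.80 ÷ £8,777,668.80 = 1.6041; DFL = £8,777,668.80 ÷ £3,888,168.80 = 2.2575.
DCL = DOL × DFL = 1.6041 × 2.2575 = 3.6213.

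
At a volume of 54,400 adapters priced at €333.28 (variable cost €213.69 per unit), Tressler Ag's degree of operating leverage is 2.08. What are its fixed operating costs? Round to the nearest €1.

€3,377,958

At 54,400 units, contribution = 54,400 × €119.59 = €6,505,696.00.
Since DOL = CM ÷ EBIT, EBIT = €6,505,696.00 ÷ 2.08 = €3,127,738.46.
And FC = contribution − EBIT = €6,505,696.00 − €3,127,738.46 = €3,377,958.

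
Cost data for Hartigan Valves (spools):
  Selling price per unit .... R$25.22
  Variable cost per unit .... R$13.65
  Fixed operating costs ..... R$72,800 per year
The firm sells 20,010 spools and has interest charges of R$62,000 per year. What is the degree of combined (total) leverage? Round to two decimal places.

2.39

At 20,010 units, contribution = 20,010 × R$11.57 = R$231,515.70.
EBIT = R$231,515.70 − R$72,800 = R$158,715.70. Interest = R$62,000.00, so EBIT − I = R$96,715.70.
DCL = contribution ÷ (EBIT − I) = R$231,515.70 ÷ R$96,715.70 = 2.3938.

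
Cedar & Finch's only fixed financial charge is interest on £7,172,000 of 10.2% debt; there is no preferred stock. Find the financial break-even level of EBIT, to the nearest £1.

Annual interest = 10.2% × £7,172,000 = £731,544.00.
Without preferred stock the financial break-even is simply EBIT = interest = £731,544.00.

£731,544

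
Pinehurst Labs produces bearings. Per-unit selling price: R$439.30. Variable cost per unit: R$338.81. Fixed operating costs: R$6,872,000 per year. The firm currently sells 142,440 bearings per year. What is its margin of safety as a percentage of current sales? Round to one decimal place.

52.0%

Each unit contributes R$439.30 − R$338.81 = R$100.49. Break-even units = R$6,872,000 ÷ R$100.49 = 68,384.91; break-even revenue = 68,384.91 × R$439.30 = R$30,041,492.69.
Actual sales revenue = 142,440 × R$439.30 = R$62,573,892.00.
Margin of safety = (R$62,573,892.00 − R$30,041,492.69) ÷ R$62,573,892.00 = 52.0%.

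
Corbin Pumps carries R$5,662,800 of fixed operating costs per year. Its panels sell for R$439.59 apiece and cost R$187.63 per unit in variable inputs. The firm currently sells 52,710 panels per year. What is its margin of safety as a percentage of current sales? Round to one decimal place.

Contribution margin per unit = R$439.59 − R$187.63 = R$251.96. Break-even units = R$5,662,800 ÷ R$251.96 = 22,475.00; break-even revenue = 22,475.00 × R$439.59 = R$9,879,783.51.
Actual sales revenue = 52,710 × R$439.59 = R$23,170,788.90.
Margin of safety = (R$23,170,788.90 − R$9,879,783.51) ÷ R$23,170,788.90 = 57.4%.

57.4%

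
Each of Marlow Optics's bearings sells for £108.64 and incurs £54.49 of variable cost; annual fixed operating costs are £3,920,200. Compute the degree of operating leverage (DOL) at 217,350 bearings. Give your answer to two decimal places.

At 217,350 units, contribution = 217,350 × £54.15 = £11,769,502.50.
EBIT = £11,769,502.50 − £3,920,200 = £7,849,302.50.
So DOL = total CM / EBIT = £11,769,502.50 / £7,849,302.50 = 1.4994.

1.50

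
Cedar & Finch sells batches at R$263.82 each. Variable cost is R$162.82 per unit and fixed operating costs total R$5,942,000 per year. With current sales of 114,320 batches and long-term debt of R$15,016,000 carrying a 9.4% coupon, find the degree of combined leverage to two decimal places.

2.75

Total contribution margin = 114,320 × R$101.00 = R$11,546,320.00.
Operating income = contribution − fixed costs = R$11,546,320.00 − R$5,942,000 = R$5,604,320.00. Interest = R$1,411,504.00.
DOL = R$11,546,320.00 ÷ R$5,604,320.00 = 2.0603; DFL = R$5,604,320.00 ÷ R$4,192,816.00 = 1.3366.
DCL = DOL × DFL = 2.0603 × 1.3366 = 2.7538.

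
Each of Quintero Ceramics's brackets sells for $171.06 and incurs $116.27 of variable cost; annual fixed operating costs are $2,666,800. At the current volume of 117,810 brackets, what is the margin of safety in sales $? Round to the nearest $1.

$11,826,555

Contribution margin per unit = $171.06 − $116.27 = $54.79. Break-even units = $2,666,800 ÷ $54.79 = 48,673.12; break-even revenue = 48,673.12 × $171.06 = $8,326,023.14.
Current sales = 117,810 × $171.06 = $20,152,578.60.
Margin of safety = $20,152,578.60 − $8,326,023.14 = $11,826,555.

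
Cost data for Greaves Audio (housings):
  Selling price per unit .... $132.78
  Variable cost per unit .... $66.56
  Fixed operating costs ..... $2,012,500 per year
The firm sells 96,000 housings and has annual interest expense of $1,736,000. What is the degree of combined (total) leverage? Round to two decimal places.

At 96,000 units, contribution = 96,000 × $66.22 = $6,357,120.00.
Operating income = contribution − fixed costs = $6,357,120.00 − $2,012,500 = $4,344,620.00. Interest = $1,736,000.00.
DOL = $6,357,120.00 ÷ $4,344,620.00 = 1.4632; DFL = $4,344,620.00 ÷ $2,608,620.00 = 1.6655.
Combined leverage = 1.4632 × 1.6655 = 2.4370.

2.44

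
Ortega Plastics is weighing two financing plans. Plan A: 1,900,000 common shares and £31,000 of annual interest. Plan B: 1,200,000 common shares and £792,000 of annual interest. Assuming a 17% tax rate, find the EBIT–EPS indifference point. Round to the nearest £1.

£2,096,571

Set EPS_A = EPS_B: (EBIT − £31,000)(1 − 0.17) ÷ 1,900,000 = (EBIT − £792,000)(1 − 0.17) ÷ 1,200,000.
The (1 − t) factor cancels: (EBIT − 31,000) × 1,200,000 = (EBIT − 792,000) × 1,900,000.
Solving, EBIT = (792,000·1,900,000 − 31,000·1,200,000) / (1,900,000 − 1,200,000) = 1,467,600,000,000 / 700,000 = 2,096,571.43.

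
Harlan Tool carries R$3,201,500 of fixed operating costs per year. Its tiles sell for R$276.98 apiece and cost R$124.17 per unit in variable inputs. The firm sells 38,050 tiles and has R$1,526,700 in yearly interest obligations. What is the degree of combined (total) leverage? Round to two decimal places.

5.35

Contribution at this volume is 38,050 × R$152.81 = R$5,814,420.50.
Subtracting fixed costs: EBIT = R$5,814,420.50 − R$3,201,500 = R$2,612,920.50. Interest = R$1,526,700.00, so EBIT − I = R$1,086,220.50.
DCL = contribution ÷ (EBIT − I) = R$5,814,420.50 ÷ R$1,086,220.50 = 5.3529.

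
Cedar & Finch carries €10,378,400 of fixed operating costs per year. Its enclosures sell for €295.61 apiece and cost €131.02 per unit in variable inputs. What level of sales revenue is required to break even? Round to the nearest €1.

€18,640,007

Contribution margin per unit = €295.61 − €131.02 = €164.59, a CM ratio of €164.59 ÷ €295.61 = 0.5568.
Break-even revenue = fixed costs × price ÷ CM = €10,378,400 × €295.61 ÷ €164.59 = €18,640,007.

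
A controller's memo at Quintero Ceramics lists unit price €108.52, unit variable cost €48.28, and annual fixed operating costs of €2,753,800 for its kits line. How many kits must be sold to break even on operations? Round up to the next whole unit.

45,714 kits

Each unit contributes €108.52 − €48.28 = €60.24.
Break-even volume = fixed costs ÷ CM per unit = €2,753,800 ÷ €60.24 = 45,713.81, so 45,714 kits.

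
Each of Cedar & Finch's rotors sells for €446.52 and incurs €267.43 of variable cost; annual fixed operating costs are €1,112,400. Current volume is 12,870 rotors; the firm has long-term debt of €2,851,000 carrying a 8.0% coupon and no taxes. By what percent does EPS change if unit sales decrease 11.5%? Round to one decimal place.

-27.5%

At 12,870 units, contribution = 12,870 × €179.09 = €2,304,888.30.
EBIT = €2,304,888.30 − €1,112,400 = €1,192,488.30.
Interest = €228,080.00, so EBIT − I = €964,408.30.
DCL = total CM / (EBIT − I) = €2,304,888.30 / €964,408.30 = 2.3900.
EPS therefore changes by 2.3900 × (-11.5%) = -27.5%.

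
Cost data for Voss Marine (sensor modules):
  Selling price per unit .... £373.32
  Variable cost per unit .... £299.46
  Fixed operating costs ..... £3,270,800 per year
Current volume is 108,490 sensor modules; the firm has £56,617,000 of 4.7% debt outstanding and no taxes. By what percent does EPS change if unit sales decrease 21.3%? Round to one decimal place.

Contribution at this volume is 108,490 × £73.86 = £8,013,071.40.
EBIT = £8,013,071.40 − £3,270,800 = £4,742,271.40.
Interest = £2,660,999.00, so EBIT − I = £2,081,272.40.
DCL = total CM / (EBIT − I) = £8,013,071.40 / £2,081,272.40 = 3.8501.
%ΔEPS = DCL × %ΔSales = 3.8501 × -21.3% = -82.0%.

-82.0%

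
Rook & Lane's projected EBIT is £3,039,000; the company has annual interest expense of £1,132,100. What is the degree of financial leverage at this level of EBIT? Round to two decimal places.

Annual interest charges come to £1,132,100.00.
Degree of financial leverage = EBIT / (EBIT − interest) = £3,039,000 / £1,906,900.00 = 1.5937.

1.59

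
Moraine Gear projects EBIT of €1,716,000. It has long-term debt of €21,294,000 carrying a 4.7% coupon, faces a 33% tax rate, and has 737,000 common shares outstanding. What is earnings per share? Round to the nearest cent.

€0.65

Interest = €1,000,818.00, so EBT = €1,716,000 − €1,000,818.00 = €715,182.00.
After tax at 33%: net income = €715,182.00 × 0.67 = €479,171.94.
EPS = €479,171.94 ÷ 737,000 = €0.65.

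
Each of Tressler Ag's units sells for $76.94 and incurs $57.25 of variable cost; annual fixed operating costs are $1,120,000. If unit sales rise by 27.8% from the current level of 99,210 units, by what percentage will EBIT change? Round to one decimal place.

Contribution at this volume is 99,210 × $19.69 = $1,953,444.90.
EBIT = $1,953,444.90 − $1,120,000 = $833,444.90.
So DOL = total CM / EBIT = $1,953,444.90 / $833,444.90 = 2.3438.
%ΔEBIT = DOL × %ΔSales = 2.3438 × +27.8% = +65.2%.

+65.2%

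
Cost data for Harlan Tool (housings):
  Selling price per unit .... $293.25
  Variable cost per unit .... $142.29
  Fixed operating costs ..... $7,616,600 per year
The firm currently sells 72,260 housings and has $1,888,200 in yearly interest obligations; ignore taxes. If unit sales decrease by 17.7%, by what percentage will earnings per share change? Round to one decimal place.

-137.6%

At 72,260 units, contribution = 72,260 × $150.96 = $10,908,369.60.
Operating income = contribution − fixed costs = $10,908,369.60 − $7,616,600 = $3,291,769.60.
After interest of $1,888,200.00, pre-tax earnings = $1,403,569.60.
Degree of combined leverage = contribution ÷ (EBIT − I) = $10,908,369.60 ÷ $1,403,569.60 = 7.7719.
EPS therefore changes by 7.7719 × (-17.7%) = -137.6%.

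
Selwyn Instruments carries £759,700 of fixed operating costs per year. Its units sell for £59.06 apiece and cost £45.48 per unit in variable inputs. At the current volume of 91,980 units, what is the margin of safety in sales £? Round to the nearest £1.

Each unit contributes £59.06 − £45.48 = £13.58. Break-even units = £759,700 ÷ £13.58 = 55,942.56; break-even revenue = 55,942.56 × £59.06 = £3,303,967.75.
Actual sales revenue = 91,980 × £59.06 = £5,432,338.80.
Margin of safety = £5,432,338.80 − £3,303,967.75 = £2,128,371.

£2,128,371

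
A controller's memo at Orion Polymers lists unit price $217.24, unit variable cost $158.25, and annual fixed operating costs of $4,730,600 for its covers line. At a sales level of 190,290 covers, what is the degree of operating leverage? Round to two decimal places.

1.73

Contribution at this volume is 190,290 × $58.99 = $11,225,207.10.
Operating income = contribution − fixed costs = $11,225,207.10 − $4,730,600 = $6,494,607.10.
DOL = contribution ÷ EBIT = $11,225,207.10 ÷ $6,494,607.10 = 1.7284.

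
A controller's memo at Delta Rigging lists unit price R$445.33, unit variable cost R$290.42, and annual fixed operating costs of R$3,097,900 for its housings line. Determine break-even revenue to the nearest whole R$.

R$8,905,738

Contribution margin per unit = R$445.33 − R$290.42 = R$154.91, a CM ratio of R$154.91 ÷ R$445.33 = 0.3479.
Break-even revenue = fixed costs × price ÷ CM = R$3,097,900 × R$445.33 ÷ R$154.91 = R$8,905,738.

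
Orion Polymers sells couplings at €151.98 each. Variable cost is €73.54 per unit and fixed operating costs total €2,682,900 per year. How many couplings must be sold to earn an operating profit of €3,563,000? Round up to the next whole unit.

79,627 couplings

Contribution margin per unit = €151.98 − €73.54 = €78.44.
Units = (FC + target) / CM = (€2,682,900 + €3,563,000) / €78.44 = 79,626.47, so 79,627 couplings.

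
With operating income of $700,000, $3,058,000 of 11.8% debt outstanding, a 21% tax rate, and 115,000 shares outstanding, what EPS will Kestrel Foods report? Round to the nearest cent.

Interest = $360,844.00, so EBT = $700,000 − $360,844.00 = $339,156.00.
Net income = $339,156.00 × (1 − 0.21) = $267,933.24.
EPS = $267,933.24 ÷ 115,000 = $2.33.

$2.33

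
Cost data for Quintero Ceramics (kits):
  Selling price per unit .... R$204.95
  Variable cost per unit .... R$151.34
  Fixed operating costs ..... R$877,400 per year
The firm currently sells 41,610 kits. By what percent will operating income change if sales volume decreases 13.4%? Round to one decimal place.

-22.1%

Total contribution margin = 41,610 × R$53.61 = R$2,230,712.10.
Subtracting fixed costs: EBIT = R$2,230,712.10 − R$877,400 = R$1,353,312.10.
So DOL = total CM / EBIT = R$2,230,712.10 / R$1,353,312.10 = 1.6483.
So EBIT moves 1.6483 × (-13.4%) = -22.1%.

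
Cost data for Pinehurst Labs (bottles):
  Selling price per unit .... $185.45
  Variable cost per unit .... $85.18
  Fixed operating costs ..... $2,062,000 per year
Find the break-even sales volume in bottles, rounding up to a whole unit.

Contribution margin per unit = $185.45 − $85.18 = $100.27.
Break-even Q = $2,062,000 / $100.27 = 20,564.48 → 20,565 bottles.

20,565 bottles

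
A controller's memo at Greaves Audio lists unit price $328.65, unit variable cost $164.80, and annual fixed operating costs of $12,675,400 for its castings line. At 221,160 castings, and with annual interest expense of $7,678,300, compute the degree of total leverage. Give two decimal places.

Contribution at this volume is 221,160 × $163.85 = $36,237,066.00.
Operating income = contribution − fixed costs = $36,237,066.00 − $12,675,400 = $23,561,666.00. Interest = $7,678,300.00, so EBIT − I = $15,883,366.00.
Degree of total leverage = total CM / (EBIT − interest) = $36,237,066.00 / $15,883,366.00 = 2.2814.

2.28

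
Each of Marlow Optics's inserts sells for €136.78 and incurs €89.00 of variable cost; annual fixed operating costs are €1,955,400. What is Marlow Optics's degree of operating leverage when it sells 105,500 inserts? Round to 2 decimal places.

1.63

Contribution at this volume is 105,500 × €47.78 = €5,040,790.00.
Operating income = contribution − fixed costs = €5,040,790.00 − €1,955,400 = €3,085,390.00.
So DOL = total CM / EBIT = €5,040,790.00 / €3,085,390.00 = 1.6338.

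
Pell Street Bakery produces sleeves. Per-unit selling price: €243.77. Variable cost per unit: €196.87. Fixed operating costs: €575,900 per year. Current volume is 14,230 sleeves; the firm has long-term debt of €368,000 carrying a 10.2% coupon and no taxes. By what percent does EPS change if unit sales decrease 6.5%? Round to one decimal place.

At 14,230 units, contribution = 14,230 × €46.90 = €667,387.00.
Subtracting fixed costs: EBIT = €667,387.00 − €575,900 = €91,487.00.
Interest = €37,536.00, so EBIT − I = €53,951.00.
Degree of combined leverage = contribution ÷ (EBIT − I) = €667,387.00 ÷ €53,951.00 = 12.3702.
EPS therefore changes by 12.3702 × (-6.5%) = -80.4%.

-80.4%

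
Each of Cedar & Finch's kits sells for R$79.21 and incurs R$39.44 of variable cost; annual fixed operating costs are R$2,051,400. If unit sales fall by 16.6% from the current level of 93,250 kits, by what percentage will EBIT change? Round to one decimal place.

Contribution at this volume is 93,250 × R$39.77 = R$3,708,552.50.
Subtracting fixed costs: EBIT = R$3,708,552.50 − R$2,051,400 = R$1,657,152.50.
So DOL = total CM / EBIT = R$3,708,552.50 / R$1,657,152.50 = 2.2379.
So EBIT moves 2.2379 × (-16.6%) = -37.1%.

-37.1%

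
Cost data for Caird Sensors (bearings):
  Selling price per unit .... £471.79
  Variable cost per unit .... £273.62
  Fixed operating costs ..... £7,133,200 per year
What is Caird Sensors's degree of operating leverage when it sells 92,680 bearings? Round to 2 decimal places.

1.64

Total contribution margin = 92,680 × £198.17 = £18,366,395.60.
EBIT = £18,366,395.60 − £7,133,200 = £11,233,195.60.
Degree of operating leverage = £18,366,395.60 / £11,233,195.60 = 1.6350.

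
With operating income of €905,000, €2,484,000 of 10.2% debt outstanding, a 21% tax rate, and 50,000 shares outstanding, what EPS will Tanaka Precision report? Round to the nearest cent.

€10.30

Pre-tax income = €905,000 − €253,368.00 = €651,632.00.
After tax at 21%: net income = €651,632.00 × 0.79 = €514,789.28.
Per share: €514,789.28 / 50,000 shares = €10.30.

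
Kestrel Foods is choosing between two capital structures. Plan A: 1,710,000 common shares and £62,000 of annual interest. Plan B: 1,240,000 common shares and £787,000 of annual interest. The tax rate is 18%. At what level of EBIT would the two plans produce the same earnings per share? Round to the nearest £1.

£2,699,766

Set EPS_A = EPS_B: (EBIT − £62,000)(1 − 0.18) ÷ 1,710,000 = (EBIT − £787,000)(1 − 0.18) ÷ 1,240,000.
The (1 − t) factor cancels: (EBIT − 62,000) × 1,240,000 = (EBIT − 787,000) × 1,710,000.
EBIT × (1,710,000 − 1,240,000) = 787,000 × 1,710,000 − 62,000 × 1,240,000 = 1,268,890,000,000, so EBIT = 1,268,890,000,000 ÷ 470,000 = 2,699,765.96.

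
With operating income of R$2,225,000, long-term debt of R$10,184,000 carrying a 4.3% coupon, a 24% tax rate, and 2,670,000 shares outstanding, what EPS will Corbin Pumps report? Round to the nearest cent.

Pre-tax income = R$2,225,000 − R$437,912.00 = R$1,787,088.00.
After tax at 24%: net income = R$1,787,088.00 × 0.76 = R$1,358,186.88.
Per share: R$1,358,186.88 / 2,670,000 shares = R$0.51.

R$0.51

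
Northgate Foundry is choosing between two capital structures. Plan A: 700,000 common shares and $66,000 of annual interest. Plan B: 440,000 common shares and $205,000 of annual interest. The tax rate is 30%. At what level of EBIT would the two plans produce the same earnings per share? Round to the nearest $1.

Set EPS_A = EPS_B: (EBIT − $66,000)(1 − 0.30) ÷ 700,000 = (EBIT − $205,000)(1 − 0.30) ÷ 440,000.
Cancelling (1 − t) and cross-multiplying: 440,000·(EBIT − 66,000) = 700,000·(EBIT − 205,000).
EBIT × (700,000 − 440,000) = 205,000 × 700,000 − 66,000 × 440,000 = 114,460,000,000, so EBIT = 114,460,000,000 ÷ 260,000 = 440,230.77.

$440,231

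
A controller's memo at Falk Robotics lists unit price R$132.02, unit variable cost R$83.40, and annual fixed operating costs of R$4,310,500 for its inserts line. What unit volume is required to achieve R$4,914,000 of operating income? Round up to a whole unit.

189,727 inserts

Contribution margin per unit = R$132.02 − R$83.40 = R$48.62.
Required volume = (fixed costs + target profit) ÷ CM = (R$4,310,500 + R$4,914,000) ÷ R$48.62 = 189,726.45, so 189,727 inserts.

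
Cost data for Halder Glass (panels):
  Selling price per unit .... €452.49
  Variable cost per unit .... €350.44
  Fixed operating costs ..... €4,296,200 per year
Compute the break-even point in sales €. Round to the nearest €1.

€19,049,363

CM per unit = €452.49 − €350.44 = €102.05; CM ratio = €102.05 / €452.49 = 0.2255.
Break-even revenue = fixed costs × price ÷ CM = €4,296,200 × €452.49 ÷ €102.05 = €19,049,363.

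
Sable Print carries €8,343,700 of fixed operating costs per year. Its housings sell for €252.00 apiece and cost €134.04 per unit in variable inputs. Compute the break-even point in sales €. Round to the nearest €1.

CM per unit = €252.00 − €134.04 = €117.96; CM ratio = €117.96 / €252.00 = 0.4681.
Break-even sales = FC ÷ CM ratio = €8,343,700 × €252.00 / €117.96 = €17,824,791.

€17,824,791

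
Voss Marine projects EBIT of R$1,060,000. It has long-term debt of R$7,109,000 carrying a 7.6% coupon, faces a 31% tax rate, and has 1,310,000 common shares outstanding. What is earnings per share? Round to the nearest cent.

R$0.27

Interest = R$540,284.00, so EBT = R$1,060,000 − R$540,284.00 = R$519,716.00.
Net income = R$519,716.00 × (1 − 0.31) = R$358,604.04.
EPS = R$358,604.04 ÷ 1,310,000 = R$0.27.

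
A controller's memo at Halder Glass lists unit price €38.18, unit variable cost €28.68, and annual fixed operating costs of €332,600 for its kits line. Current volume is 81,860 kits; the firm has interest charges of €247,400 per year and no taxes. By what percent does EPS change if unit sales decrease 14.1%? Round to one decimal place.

Total contribution margin = 81,860 × €9.50 = €777,670.00.
Subtracting fixed costs: EBIT = €777,670.00 − €332,600 = €445,070.00.
Interest = €247,400.00, so EBIT − I = €197,670.00.
Degree of combined leverage = contribution ÷ (EBIT − I) = €777,670.00 ÷ €197,670.00 = 3.9342.
%ΔEPS = DCL × %ΔSales = 3.9342 × -14.1% = -55.5%.

-55.5%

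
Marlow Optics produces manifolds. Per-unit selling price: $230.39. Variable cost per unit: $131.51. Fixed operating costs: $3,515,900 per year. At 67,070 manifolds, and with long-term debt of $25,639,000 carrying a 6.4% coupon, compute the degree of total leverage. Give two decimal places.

4.50

At 67,070 units, contribution = 67,070 × $98.88 = $6,631,881.60.
Operating income = contribution − fixed costs = $6,631,881.60 − $3,515,900 = $3,115,981.60. Interest = $1,640,896.00, so EBIT − I = $1,475,085.60.
DCL = contribution ÷ (EBIT − I) = $6,631,881.60 ÷ $1,475,085.60 = 4.4959.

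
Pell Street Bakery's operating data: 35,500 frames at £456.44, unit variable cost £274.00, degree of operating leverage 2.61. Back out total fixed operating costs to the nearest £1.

£3,995,156

Contribution at this volume is 35,500 × £182.44 = £6,476,620.00.
Since DOL = CM ÷ EBIT, EBIT = £6,476,620.00 ÷ 2.61 = £2,481,463.60.
And FC = contribution − EBIT = £6,476,620.00 − £2,481,463.60 = £3,995,156.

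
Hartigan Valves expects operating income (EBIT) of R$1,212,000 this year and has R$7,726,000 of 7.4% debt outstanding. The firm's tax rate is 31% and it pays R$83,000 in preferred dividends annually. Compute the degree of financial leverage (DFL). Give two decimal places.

2.33

Annual interest charges come to R$571,724.00.
Pre-tax preferred-dividend burden = R$83,000 ÷ (1 − 0.31) = R$120,289.86.
DFL = EBIT ÷ [EBIT − I − D_p/(1−t)] = R$1,212,000 ÷ [R$1,212,000 − R$571,724.00 − R$120,289.86] = R$1,212,000 ÷ R$519,986.14 = 2.3308.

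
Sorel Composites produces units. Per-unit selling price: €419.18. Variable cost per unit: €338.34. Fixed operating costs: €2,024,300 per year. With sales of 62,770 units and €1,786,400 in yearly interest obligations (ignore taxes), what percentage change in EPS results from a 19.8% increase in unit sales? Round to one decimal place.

+79.5%

Contribution at this volume is 62,770 × €80.84 = €5,074,326.80.
Operating income = contribution − fixed costs = €5,074,326.80 − €2,024,300 = €3,050,026.80.
After interest of €1,786,400.00, pre-tax earnings = €1,263,626.80.
Degree of combined leverage = contribution ÷ (EBIT − I) = €5,074,326.80 ÷ €1,263,626.80 = 4.0157.
%ΔEPS = DCL × %ΔSales = 4.0157 × +19.8% = +79.5%.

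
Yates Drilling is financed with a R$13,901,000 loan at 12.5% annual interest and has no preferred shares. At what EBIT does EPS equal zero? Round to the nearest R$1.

Annual interest = 12.5% × R$13,901,000 = R$1,737,625.00.
Without preferred stock the financial break-even is simply EBIT = interest = R$1,737,625.00.

R$1,737,625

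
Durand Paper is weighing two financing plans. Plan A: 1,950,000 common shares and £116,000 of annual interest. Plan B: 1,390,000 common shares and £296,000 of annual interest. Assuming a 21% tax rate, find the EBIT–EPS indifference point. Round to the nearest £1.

Set EPS_A = EPS_B: (EBIT − £116,000)(1 − 0.21) ÷ 1,950,000 = (EBIT − £296,000)(1 − 0.21) ÷ 1,390,000.
Cancelling (1 − t) and cross-multiplying: 1,390,000·(EBIT − 116,000) = 1,950,000·(EBIT − 296,000).
EBIT × (1,950,000 − 1,390,000) = 296,000 × 1,950,000 − 116,000 × 1,390,000 = 415,960,000,000, so EBIT = 415,960,000,000 ÷ 560,000 = 742,785.71.

£742,786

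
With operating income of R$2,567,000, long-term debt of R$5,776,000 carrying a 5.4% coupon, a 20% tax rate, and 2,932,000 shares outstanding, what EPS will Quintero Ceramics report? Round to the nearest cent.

Interest = R$311,904.00, so EBT = R$2,567,000 − R$311,904.00 = R$2,255,096.00.
Net income = R$2,255,096.00 × (1 − 0.20) = R$1,804,076.80.
Per share: R$1,804,076.80 / 2,932,000 shares = R$0.62.

R$0.62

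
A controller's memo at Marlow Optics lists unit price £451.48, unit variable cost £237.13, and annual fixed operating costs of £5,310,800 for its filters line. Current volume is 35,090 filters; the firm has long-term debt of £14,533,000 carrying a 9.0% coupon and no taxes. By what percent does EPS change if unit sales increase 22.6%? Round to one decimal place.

+188.3%

Total contribution margin = 35,090 × £214.35 = £7,521,541.50.
EBIT = £7,521,541.50 − £5,310,800 = £2,210,741.50.
Interest = £1,307,970.00, so EBIT − I = £902,771.50.
Degree of combined leverage = contribution ÷ (EBIT − I) = £7,521,541.50 ÷ £902,771.50 = 8.3316.
%ΔEPS = DCL × %ΔSales = 8.3316 × +22.6% = +188.3%.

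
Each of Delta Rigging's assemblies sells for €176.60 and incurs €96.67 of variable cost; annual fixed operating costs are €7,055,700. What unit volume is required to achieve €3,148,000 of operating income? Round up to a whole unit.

Each unit contributes €176.60 − €96.67 = €79.93.
Units = (FC + target) / CM = (€7,055,700 + €3,148,000) / €79.93 = 127,657.95, so 127,658 assemblies.

127,658 assemblies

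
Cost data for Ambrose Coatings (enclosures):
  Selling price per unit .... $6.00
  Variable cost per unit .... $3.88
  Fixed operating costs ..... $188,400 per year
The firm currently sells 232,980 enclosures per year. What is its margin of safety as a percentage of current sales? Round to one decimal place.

Unit CM = price − variable cost = $6.00 − $3.88 = $2.12. Break-even units = $188,400 ÷ $2.12 = 88,867.92; break-even revenue = 88,867.92 × $6.00 = $533,207.55.
Current sales = 232,980 × $6.00 = $1,397,880.00.
Margin of safety = ($1,397,880.00 − $533,207.55) ÷ $1,397,880.00 = 61.9%.

61.9%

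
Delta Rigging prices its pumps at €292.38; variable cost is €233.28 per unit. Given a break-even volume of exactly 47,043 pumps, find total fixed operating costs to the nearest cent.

Each unit contributes €292.38 − €233.28 = €59.10.
Fixed costs = break-even units × CM = 47,043 × €59.10 = €2,780,241.30.

€2,780,241.30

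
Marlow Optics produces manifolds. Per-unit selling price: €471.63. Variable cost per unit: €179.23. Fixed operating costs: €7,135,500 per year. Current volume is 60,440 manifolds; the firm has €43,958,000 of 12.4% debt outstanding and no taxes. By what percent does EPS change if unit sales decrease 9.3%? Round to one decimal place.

Total contribution margin = 60,440 × €292.40 = €17,672,656.00.
Subtracting fixed costs: EBIT = €17,672,656.00 − €7,135,500 = €10,537,156.00.
Interest = €5,450,792.00, so EBIT − I = €5,086,364.00.
Degree of combined leverage = contribution ÷ (EBIT − I) = €17,672,656.00 ÷ €5,086,364.00 = 3.4745.
EPS therefore changes by 3.4745 × (-9.3%) = -32.3%.

-32.3%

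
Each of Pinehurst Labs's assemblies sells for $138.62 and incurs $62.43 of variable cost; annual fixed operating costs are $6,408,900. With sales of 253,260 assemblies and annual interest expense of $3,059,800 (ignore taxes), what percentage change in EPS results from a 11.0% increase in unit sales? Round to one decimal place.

Contribution at this volume is 253,260 × $76.19 = $19,295,879.40.
Operating income = contribution − fixed costs = $19,295,879.40 − $6,408,900 = $12,886,979.40.
After interest of $3,059,800.00, pre-tax earnings = $9,827,179.40.
Degree of combined leverage = contribution ÷ (EBIT − I) = $19,295,879.40 ÷ $9,827,179.40 = 1.9635.
EPS therefore changes by 1.9635 × (+11.0%) = +21.6%.

+21.6%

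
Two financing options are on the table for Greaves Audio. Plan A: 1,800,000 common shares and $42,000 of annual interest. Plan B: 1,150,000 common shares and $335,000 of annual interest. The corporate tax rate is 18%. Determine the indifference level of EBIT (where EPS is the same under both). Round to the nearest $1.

At indifference, (EBIT − 42,000)(1 − t)/1,800,000 = (EBIT − 335,000)(1 − t)/1,150,000.
Cancelling (1 − t) and cross-multiplying: 1,150,000·(EBIT − 42,000) = 1,800,000·(EBIT − 335,000).
EBIT × (1,800,000 − 1,150,000) = 335,000 × 1,800,000 − 42,000 × 1,150,000 = 554,700,000,000, so EBIT = 554,700,000,000 ÷ 650,000 = 853,384.62.

$853,385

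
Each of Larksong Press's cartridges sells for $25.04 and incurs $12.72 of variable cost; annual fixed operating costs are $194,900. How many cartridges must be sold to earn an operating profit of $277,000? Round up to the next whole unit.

38,304 cartridges

Contribution margin per unit = $25.04 − $12.72 = $12.32.
Units = (FC + target) / CM = ($194,900 + $277,000) / $12.32 = 38,303.57, so 38,304 cartridges.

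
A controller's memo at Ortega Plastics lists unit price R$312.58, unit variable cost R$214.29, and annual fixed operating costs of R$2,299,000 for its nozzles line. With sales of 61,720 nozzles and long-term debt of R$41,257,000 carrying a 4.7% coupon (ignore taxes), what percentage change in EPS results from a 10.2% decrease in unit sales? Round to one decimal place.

-33.8%

Contribution at this volume is 61,720 × R$98.29 = R$6,066,458.80.
EBIT = R$6,066,458.80 − R$2,299,000 = R$3,767,458.80.
Interest = R$1,939,079.00, so EBIT − I = R$1,828,379.80.
DCL = total CM / (EBIT − I) = R$6,066,458.80 / R$1,828,379.80 = 3.3179.
%ΔEPS = DCL × %ΔSales = 3.3179 × -10.2% = -33.8%.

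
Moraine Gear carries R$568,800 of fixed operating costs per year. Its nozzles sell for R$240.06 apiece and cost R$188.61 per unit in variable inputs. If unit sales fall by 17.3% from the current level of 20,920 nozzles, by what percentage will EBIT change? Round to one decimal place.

-36.7%

Contribution at this volume is 20,920 × R$51.45 = R$1,076,334.00.
EBIT = R$1,076,334.00 − R$568,800 = R$507,534.00.
DOL = contribution ÷ EBIT = R$1,076,334.00 ÷ R$507,534.00 = 2.1207.
%ΔEBIT = DOL × %ΔSales = 2.1207 × -17.3% = -36.7%.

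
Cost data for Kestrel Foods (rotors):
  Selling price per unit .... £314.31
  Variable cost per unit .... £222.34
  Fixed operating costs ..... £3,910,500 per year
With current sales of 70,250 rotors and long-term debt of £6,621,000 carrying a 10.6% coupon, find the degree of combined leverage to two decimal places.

3.50

Total contribution margin = 70,250 × £91.97 = £6,460,892.50.
Subtracting fixed costs: EBIT = £6,460,892.50 − £3,910,500 = £2,550,392.50. Interest = £701,826.00, so EBIT − I = £1,848,566.50.
DCL = contribution ÷ (EBIT − I) = £6,460,892.50 ÷ £1,848,566.50 = 3.4951.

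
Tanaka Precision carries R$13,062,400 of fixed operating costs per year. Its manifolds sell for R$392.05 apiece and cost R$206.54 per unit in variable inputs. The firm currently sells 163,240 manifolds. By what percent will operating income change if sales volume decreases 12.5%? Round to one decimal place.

Contribution at this volume is 163,240 × R$185.51 = R$30,282,652.40.
Operating income = contribution − fixed costs = R$30,282,652.40 − R$13,062,400 = R$17,220,252.40.
So DOL = total CM / EBIT = R$30,282,652.40 / R$17,220,252.40 = 1.7585.
Operating income changes by 1.7585 × -12.5% = -22.0%.

-22.0%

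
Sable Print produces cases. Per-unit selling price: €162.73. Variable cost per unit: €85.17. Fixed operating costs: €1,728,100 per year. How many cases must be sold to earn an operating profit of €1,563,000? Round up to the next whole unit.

42,433 cases

Contribution margin per unit = €162.73 − €85.17 = €77.56.
Required volume = (fixed costs + target profit) ÷ CM = (€1,728,100 + €1,563,000) ÷ €77.56 = 42,432.96, so 42,433 cases.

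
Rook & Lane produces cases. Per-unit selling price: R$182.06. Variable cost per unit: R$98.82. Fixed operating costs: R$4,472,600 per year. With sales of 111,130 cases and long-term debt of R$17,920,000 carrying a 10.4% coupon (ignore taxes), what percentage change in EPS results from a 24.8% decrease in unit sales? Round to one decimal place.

-78.7%

Contribution at this volume is 111,130 × R$83.24 = R$9,250,461.20.
EBIT = R$9,250,461.20 − R$4,472,600 = R$4,777,861.20.
After interest of R$1,863,680.00, pre-tax earnings = R$2,914,181.20.
DCL = total CM / (EBIT − I) = R$9,250,461.20 / R$2,914,181.20 = 3.1743.
%ΔEPS = DCL × %ΔSales = 3.1743 × -24.8% = -78.7%.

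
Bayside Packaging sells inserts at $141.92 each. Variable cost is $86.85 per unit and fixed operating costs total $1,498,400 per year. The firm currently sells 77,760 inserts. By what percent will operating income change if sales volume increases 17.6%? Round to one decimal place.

+27.1%

Total contribution margin = 77,760 × $55.07 = $4,282,243.20.
Subtracting fixed costs: EBIT = $4,282,243.20 − $1,498,400 = $2,783,843.20.
Degree of operating leverage = $4,282,243.20 / $2,783,843.20 = 1.5382.
%ΔEBIT = DOL × %ΔSales = 1.5382 × +17.6% = +27.1%.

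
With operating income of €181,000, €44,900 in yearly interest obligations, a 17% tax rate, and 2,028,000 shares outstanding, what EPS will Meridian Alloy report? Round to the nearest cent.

Pre-tax income = €181,000 − €44,900.00 = €136,100.00.
After tax at 17%: net income = €136,100.00 × 0.83 = €112,963.00.
EPS = €112,963.00 ÷ 2,028,000 = €0.06.

€0.06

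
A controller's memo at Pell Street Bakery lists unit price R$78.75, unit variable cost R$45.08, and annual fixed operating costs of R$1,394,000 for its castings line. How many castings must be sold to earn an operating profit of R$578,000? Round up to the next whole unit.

58,569 castings

Each unit contributes R$78.75 − R$45.08 = R$33.67.
Required volume = (fixed costs + target profit) ÷ CM = (R$1,394,000 + R$578,000) ÷ R$33.67 = 58,568.46, so 58,569 castings.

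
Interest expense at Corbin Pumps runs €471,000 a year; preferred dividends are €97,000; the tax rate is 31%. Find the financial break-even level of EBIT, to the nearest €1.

€611,580

Preferred dividends are paid after tax, so their pre-tax equivalent is €97,000 ÷ (1 − 0.31) = €140,579.71.
Financial break-even EBIT = interest + D_p ÷ (1 − t) = €471,000 + €140,579.71 = €611,579.71.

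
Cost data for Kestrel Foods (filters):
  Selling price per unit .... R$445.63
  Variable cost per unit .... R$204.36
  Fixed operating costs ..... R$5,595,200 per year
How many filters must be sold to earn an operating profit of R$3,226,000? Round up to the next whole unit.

Contribution margin per unit = R$445.63 − R$204.36 = R$241.27.
Need Q such that Q × R$241.27 − R$5,595,200 = R$3,226,000, i.e. Q = R$8,821,200 / R$241.27 = 36,561.53 → 36,562.

36,562 filters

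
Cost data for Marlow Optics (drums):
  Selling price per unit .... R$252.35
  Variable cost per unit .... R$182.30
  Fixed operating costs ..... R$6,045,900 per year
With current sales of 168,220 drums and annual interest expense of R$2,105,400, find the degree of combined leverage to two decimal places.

Contribution at this volume is 168,220 × R$70.05 = R$11,783,811.00.
EBIT = R$11,783,811.00 − R$6,045,900 = R$5,737,911.00. Interest = R$2,105,400.00.
DOL = R$11,783,811.00 ÷ R$5,737,911.00 = 2.0537; DFL = R$5,737,911.00 ÷ R$3,632,511.00 = 1.5796.
Combined leverage = 2.0537 × 1.5796 = 3.2440.

3.24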